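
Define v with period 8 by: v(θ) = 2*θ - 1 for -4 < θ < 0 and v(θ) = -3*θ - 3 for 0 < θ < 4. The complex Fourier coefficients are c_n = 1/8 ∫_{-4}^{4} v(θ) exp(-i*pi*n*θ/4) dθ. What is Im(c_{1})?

4/pi

Since v is real-valued, Im(c_{1}) = -1/8 ∫_{-4}^{4} v(θ) sin(pi*θ/4) dθ = -b_{1}/2.
Split the integral at the breakpoints.
Integrating by parts (boundary term plus one more integral), an antiderivative of (2*θ - 1) sin(pi*θ/4) is -8*θ*cos(pi*θ/4)/pi + 32*sin(pi*θ/4)/pi**2 + 4*cos(pi*θ/4)/pi; evaluating from -4 to 0: ∫_{-4}^{0} (2*θ - 1) sin(pi*θ/4) dθ = (4/pi) - (-36/pi) = 40/pi.
Integrating by parts (boundary term plus one more integral), an antiderivative of (-3*θ - 3) sin(pi*θ/4) is 12*θ*cos(pi*θ/4)/pi - 48*sin(pi*θ/4)/pi**2 + 12*cos(pi*θ/4)/pi; evaluating from 0 to 4: ∫_{0}^{4} (-3*θ - 3) sin(pi*θ/4) dθ = (-60/pi) - (12/pi) = -72/pi.
So ∫_{-4}^{4} v(θ) sin(pi*θ/4) dθ = -32/pi.
Hence Im(c_{1}) = (-1/8)·(-32/pi) = 4/pi.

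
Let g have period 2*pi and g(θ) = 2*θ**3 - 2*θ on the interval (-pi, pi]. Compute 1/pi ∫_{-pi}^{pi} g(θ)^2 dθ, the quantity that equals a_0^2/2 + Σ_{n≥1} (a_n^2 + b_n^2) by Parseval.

1/pi ∫_{-pi}^{pi} g(θ)^2 dθ = 1/pi · (8*pi**3*(-42*pi**2 + 35 + 15*pi**4)/105) = 8*pi**2*(-42*pi**2 + 35 + 15*pi**4)/105.

8*pi**2*(-42*pi**2 + 35 + 15*pi**4)/105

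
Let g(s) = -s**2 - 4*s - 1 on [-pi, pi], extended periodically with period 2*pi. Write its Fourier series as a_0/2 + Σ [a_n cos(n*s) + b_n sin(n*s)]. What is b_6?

b_6 = 1/pi ∫_{-pi}^{pi} g(s) sin(6*s) ds.
Integrating by parts twice (tabular method), an antiderivative of (-s**2 - 4*s - 1) sin(6*s) is s**2*cos(6*s)/6 - s*sin(6*s)/18 + 2*s*cos(6*s)/3 - sin(6*s)/9 + 17*cos(6*s)/108; evaluating from -pi to pi: ∫_{-pi}^{pi} (-s**2 - 4*s - 1) sin(6*s) ds = (17/108 + pi**2/6 + 2*pi/3) - (-2*pi/3 + 17/108 + pi**2/6) = 4*pi/3.
Hence b_6 = (1/pi)·(4*pi/3) = 4/3.

4/3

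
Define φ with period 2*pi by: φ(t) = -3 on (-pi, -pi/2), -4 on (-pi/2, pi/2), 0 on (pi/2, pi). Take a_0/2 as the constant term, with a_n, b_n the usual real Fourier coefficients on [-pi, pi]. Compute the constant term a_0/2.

a_0 = 1/pi ∫_{-pi}^{pi} φ(t) dt = 1/pi · (-11*pi/2) = -11/2.
So the constant term a_0/2 = -11/4.

-11/4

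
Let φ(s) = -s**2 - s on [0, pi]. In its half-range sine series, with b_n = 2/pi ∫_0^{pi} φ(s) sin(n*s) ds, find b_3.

2*(-9*pi**2 - 9*pi + 4)/(27*pi)

b_3 = 2/pi ∫_0^{pi} (-s**2 - s) sin(3*s) ds.
Integrating by parts twice (tabular method), an antiderivative of (-s**2 - s) sin(3*s) is s**2*cos(3*s)/3 - 2*s*sin(3*s)/9 + s*cos(3*s)/3 - sin(3*s)/9 - 2*cos(3*s)/27; evaluating from 0 to pi: ∫_{0}^{pi} (-s**2 - s) sin(3*s) ds = (-pi**2/3 - pi/3 + 2/27) - (-2/27) = -pi**2/3 - pi/3 + 4/27.
Hence b_3 = (2/pi)·(-pi**2/3 - pi/3 + 4/27) = 2*(-9*pi**2 - 9*pi + 4)/(27*pi).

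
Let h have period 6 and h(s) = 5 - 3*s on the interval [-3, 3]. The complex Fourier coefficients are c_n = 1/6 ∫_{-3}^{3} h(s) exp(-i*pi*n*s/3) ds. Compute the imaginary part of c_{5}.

Since h is real-valued, Im(c_{5}) = -1/6 ∫_{-3}^{3} h(s) sin(5*pi*s/3) ds = -b_{5}/2.
Integrating by parts (boundary term plus one more integral), an antiderivative of (5 - 3*s) sin(5*pi*s/3) is 9*s*cos(5*pi*s/3)/(5*pi) - 27*sin(5*pi*s/3)/(25*pi**2) - 3*cos(5*pi*s/3)/pi; evaluating from -3 to 3: ∫_{-3}^{3} (5 - 3*s) sin(5*pi*s/3) ds = (-12/(5*pi)) - (42/(5*pi)) = -54/(5*pi).
Hence Im(c_{5}) = (-1/6)·(-54/(5*pi)) = 9/(5*pi).

9/(5*pi)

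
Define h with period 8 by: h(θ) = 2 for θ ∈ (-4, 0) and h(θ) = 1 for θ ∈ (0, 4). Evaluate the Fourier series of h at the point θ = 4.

At θ = 4 the one-sided limits are h(4^-) = 1 and h(4^+) = 2.
By Dirichlet's theorem the series converges to their average, [(1) + (2)]/2 = 3/2.

3/2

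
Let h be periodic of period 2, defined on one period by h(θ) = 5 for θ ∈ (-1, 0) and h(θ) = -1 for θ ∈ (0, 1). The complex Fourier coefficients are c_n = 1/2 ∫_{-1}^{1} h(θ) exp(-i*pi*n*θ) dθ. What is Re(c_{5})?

0

Since h is real-valued, Re(c_{5}) = 1/2 ∫_{-1}^{1} h(θ) cos(5*pi*θ) dθ = a_{5}/2.
Split the integral at the breakpoints.
Directly, an antiderivative of (5) cos(5*pi*θ) is sin(5*pi*θ)/pi; evaluating from -1 to 0: ∫_{-1}^{0} (5) cos(5*pi*θ) dθ = (0) - (0) = 0.
Directly, an antiderivative of (-1) cos(5*pi*θ) is -sin(5*pi*θ)/(5*pi); evaluating from 0 to 1: ∫_{0}^{1} (-1) cos(5*pi*θ) dθ = (0) - (0) = 0.
So ∫_{-1}^{1} h(θ) cos(5*pi*θ) dθ = 0.
Hence Re(c_{5}) = (1/2)·(0) = 0.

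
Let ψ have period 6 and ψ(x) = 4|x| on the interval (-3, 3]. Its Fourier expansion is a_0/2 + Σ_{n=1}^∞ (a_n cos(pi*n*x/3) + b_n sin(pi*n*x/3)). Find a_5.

-48/(25*pi**2)

a_5 = 1/3 ∫_{-3}^{3} ψ(x) cos(5*pi*x/3) dx.
ψ is even and cos(5*pi*x/3) is even, so the integrand is even and a_5 = 2/3 ∫_0^{3} ψ(x) cos(5*pi*x/3) dx.
Integrating by parts (boundary term plus one more integral), an antiderivative of (4*x) cos(5*pi*x/3) is 12*x*sin(5*pi*x/3)/(5*pi) + 36*cos(5*pi*x/3)/(25*pi**2); evaluating from 0 to 3: ∫_{0}^{3} (4*x) cos(5*pi*x/3) dx = (-36/(25*pi**2)) - (36/(25*pi**2)) = -72/(25*pi**2).
Hence a_5 = (2/3)·(-72/(25*pi**2)) = -48/(25*pi**2).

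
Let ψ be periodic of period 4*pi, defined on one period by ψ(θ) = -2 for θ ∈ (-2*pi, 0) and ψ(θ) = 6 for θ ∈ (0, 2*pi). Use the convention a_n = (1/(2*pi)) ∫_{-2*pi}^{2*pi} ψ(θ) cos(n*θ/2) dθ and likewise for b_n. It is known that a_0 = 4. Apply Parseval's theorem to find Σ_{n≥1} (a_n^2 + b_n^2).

32

Parseval: a_0^2/2 + Σ_{n≥1} (a_n^2+b_n^2) = (1/(2*pi)) ∫_{-2*pi}^{2*pi} ψ(θ)^2 dθ = 40.
Subtract a_0^2/2 = 8: Σ (a_n^2+b_n^2) = 32.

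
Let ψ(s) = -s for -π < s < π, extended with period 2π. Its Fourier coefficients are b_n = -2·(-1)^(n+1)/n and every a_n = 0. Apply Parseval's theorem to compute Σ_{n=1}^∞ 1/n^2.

pi**2/6

Parseval: Σ b_n^2 = (1/π) ∫_{-π}^{π} ψ(s)^2 ds = 2*pi**2/3.
Σ b_n^2 = Σ 4/n^2, so Σ 1/n^2 = (2*pi**2/3)/4 = pi**2/6.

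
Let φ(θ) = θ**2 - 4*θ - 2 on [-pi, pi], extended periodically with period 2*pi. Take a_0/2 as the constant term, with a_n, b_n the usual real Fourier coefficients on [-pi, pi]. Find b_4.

b_4 = 1/pi ∫_{-pi}^{pi} φ(θ) sin(4*θ) dθ.
Integrating by parts twice (tabular method), an antiderivative of (θ**2 - 4*θ - 2) sin(4*θ) is -θ**2*cos(4*θ)/4 + θ*sin(4*θ)/8 + θ*cos(4*θ) - sin(4*θ)/4 + 17*cos(4*θ)/32; evaluating from -pi to pi: ∫_{-pi}^{pi} (θ**2 - 4*θ - 2) sin(4*θ) dθ = (-pi**2/4 + 17/32 + pi) - (-pi - pi**2/4 + 17/32) = 2*pi.
Hence b_4 = (1/pi)·(2*pi) = 2.

2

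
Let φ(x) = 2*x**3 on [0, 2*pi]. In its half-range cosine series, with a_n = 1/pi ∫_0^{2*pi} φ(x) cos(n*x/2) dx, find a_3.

32*(4 - 9*pi**2)/(27*pi)

a_3 = 1/pi ∫_0^{2*pi} (2*x**3) cos(3*x/2) dx.
Integrating by parts three times (tabular method), an antiderivative of (2*x**3) cos(3*x/2) is 4*x**3*sin(3*x/2)/3 + 8*x**2*cos(3*x/2)/3 - 32*x*sin(3*x/2)/9 - 64*cos(3*x/2)/27; evaluating from 0 to 2*pi: ∫_{0}^{2*pi} (2*x**3) cos(3*x/2) dx = (64/27 - 32*pi**2/3) - (-64/27) = 128/27 - 32*pi**2/3.
Hence a_3 = (1/pi)·(128/27 - 32*pi**2/3) = 32*(4 - 9*pi**2)/(27*pi).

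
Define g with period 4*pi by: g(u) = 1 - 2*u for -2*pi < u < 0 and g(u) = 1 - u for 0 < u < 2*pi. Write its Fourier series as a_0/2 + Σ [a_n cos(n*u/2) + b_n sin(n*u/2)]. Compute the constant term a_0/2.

1 + pi/2

a_0 = (1/(2*pi)) ∫_{-2*pi}^{2*pi} g(u) du = (1/(2*pi)) · (2*pi*(2 + pi)) = 2 + pi.
So the constant term a_0/2 = 1 + pi/2.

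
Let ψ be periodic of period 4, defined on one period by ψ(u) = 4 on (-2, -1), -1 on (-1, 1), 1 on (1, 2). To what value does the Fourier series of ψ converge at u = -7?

u = -7 differs from u = 1 by -2 full period(s), and the series is 4-periodic.
At u = 1 the one-sided limits are ψ(1^-) = -1 and ψ(1^+) = 1.
By Dirichlet's theorem the series converges to their average, [(-1) + (1)]/2 = 0.

0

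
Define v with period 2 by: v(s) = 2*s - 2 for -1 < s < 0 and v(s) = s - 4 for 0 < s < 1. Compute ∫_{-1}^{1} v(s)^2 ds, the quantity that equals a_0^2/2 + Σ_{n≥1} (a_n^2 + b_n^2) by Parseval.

∫_{-1}^{1} v(s)^2 ds = 65/3.

65/3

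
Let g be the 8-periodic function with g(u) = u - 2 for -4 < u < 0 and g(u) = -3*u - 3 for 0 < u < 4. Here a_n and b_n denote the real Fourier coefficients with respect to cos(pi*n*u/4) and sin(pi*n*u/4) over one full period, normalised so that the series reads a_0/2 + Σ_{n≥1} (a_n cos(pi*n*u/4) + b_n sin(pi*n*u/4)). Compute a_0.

-13

a_0 = 1/4 ∫_{-4}^{4} g(u) du = 1/4 · (-52) = -13.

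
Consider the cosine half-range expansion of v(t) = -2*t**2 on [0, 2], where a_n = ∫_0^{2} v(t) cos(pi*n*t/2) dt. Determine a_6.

a_6 = ∫_0^{2} (-2*t**2) cos(3*pi*t) dt.
Integrating by parts twice (tabular method), an antiderivative of (-2*t**2) cos(3*pi*t) is -2*t**2*sin(3*pi*t)/(3*pi) - 4*t*cos(3*pi*t)/(9*pi**2) + 4*sin(3*pi*t)/(27*pi**3); evaluating from 0 to 2: ∫_{0}^{2} (-2*t**2) cos(3*pi*t) dt = (-8/(9*pi**2)) - (0) = -8/(9*pi**2).
Hence a_6 = -8/(9*pi**2).

-8/(9*pi**2)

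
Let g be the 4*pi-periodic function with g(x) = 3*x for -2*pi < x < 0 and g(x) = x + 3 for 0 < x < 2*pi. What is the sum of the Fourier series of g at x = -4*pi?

x = -4*pi differs from x = 0 by -1 full period(s), and the series is 4*pi-periodic.
At x = 0 the one-sided limits are g(0^-) = 0 and g(0^+) = 3.
By Dirichlet's theorem the series converges to their average, [(0) + (3)]/2 = 3/2.

3/2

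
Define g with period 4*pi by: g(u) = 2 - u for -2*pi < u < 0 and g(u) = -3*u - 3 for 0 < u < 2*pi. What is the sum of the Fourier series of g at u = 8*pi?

u = 8*pi differs from u = 0 by 2 full period(s), and the series is 4*pi-periodic.
At u = 0 the one-sided limits are g(0^-) = 2 and g(0^+) = -3.
By Dirichlet's theorem the series converges to their average, [(2) + (-3)]/2 = -1/2.

-1/2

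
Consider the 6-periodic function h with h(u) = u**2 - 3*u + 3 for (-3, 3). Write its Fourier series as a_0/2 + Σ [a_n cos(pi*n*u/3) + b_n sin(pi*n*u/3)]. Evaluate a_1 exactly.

a_1 = 1/3 ∫_{-3}^{3} h(u) cos(pi*u/3) du.
Integrating by parts twice (tabular method), an antiderivative of (u**2 - 3*u + 3) cos(pi*u/3) is 3*u**2*sin(pi*u/3)/pi - 9*u*sin(pi*u/3)/pi + 18*u*cos(pi*u/3)/pi**2 - 54*sin(pi*u/3)/pi**3 + 9*sin(pi*u/3)/pi - 27*cos(pi*u/3)/pi**2; evaluating from -3 to 3: ∫_{-3}^{3} (u**2 - 3*u + 3) cos(pi*u/3) du = (-27/pi**2) - (81/pi**2) = -108/pi**2.
Hence a_1 = (1/3)·(-108/pi**2) = -36/pi**2.

-36/pi**2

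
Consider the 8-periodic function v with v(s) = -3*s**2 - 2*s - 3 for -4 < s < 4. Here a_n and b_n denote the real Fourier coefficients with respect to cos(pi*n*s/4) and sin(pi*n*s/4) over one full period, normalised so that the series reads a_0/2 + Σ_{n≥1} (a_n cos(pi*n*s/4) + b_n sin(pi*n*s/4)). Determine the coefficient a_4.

-12/pi**2

a_4 = 1/4 ∫_{-4}^{4} v(s) cos(pi*s) ds.
Integrating by parts twice (tabular method), an antiderivative of (-3*s**2 - 2*s - 3) cos(pi*s) is -3*s**2*sin(pi*s)/pi - 2*s*sin(pi*s)/pi - 6*s*cos(pi*s)/pi**2 - 3*sin(pi*s)/pi + 6*sin(pi*s)/pi**3 - 2*cos(pi*s)/pi**2; evaluating from -4 to 4: ∫_{-4}^{4} (-3*s**2 - 2*s - 3) cos(pi*s) ds = (-26/pi**2) - (22/pi**2) = -48/pi**2.
Hence a_4 = (1/4)·(-48/pi**2) = -12/pi**2.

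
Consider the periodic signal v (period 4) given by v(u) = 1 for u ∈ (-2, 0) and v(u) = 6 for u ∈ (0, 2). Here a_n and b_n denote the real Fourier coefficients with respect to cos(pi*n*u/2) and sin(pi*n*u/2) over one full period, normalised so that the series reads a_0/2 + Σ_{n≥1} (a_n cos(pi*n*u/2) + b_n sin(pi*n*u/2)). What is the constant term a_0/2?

a_0 = 1/2 ∫_{-2}^{2} v(u) du = 1/2 · (14) = 7.
So the constant term a_0/2 = 7/2.

7/2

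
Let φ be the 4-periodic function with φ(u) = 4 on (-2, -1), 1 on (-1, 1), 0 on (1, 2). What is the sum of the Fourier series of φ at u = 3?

5/2

u = 3 differs from u = -1 by 1 full period(s), and the series is 4-periodic.
At u = -1 the one-sided limits are φ(-1^-) = 4 and φ(-1^+) = 1.
By Dirichlet's theorem the series converges to their average, [(4) + (1)]/2 = 5/2.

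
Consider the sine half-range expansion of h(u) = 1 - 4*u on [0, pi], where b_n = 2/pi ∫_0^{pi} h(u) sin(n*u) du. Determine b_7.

4*(1 - 2*pi)/(7*pi)

b_7 = 2/pi ∫_0^{pi} (1 - 4*u) sin(7*u) du.
Integrating by parts (boundary term plus one more integral), an antiderivative of (1 - 4*u) sin(7*u) is 4*u*cos(7*u)/7 - 4*sin(7*u)/49 - cos(7*u)/7; evaluating from 0 to pi: ∫_{0}^{pi} (1 - 4*u) sin(7*u) du = (1/7 - 4*pi/7) - (-1/7) = 2/7 - 4*pi/7.
Hence b_7 = (2/pi)·(2/7 - 4*pi/7) = 4*(1 - 2*pi)/(7*pi).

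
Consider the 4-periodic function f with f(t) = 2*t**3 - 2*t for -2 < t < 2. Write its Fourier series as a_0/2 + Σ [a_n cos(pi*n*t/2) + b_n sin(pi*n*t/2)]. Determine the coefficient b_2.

b_2 = 1/2 ∫_{-2}^{2} f(t) sin(pi*t) dt.
f is odd and sin(pi*t) is odd, so the integrand is even and b_2 = ∫_0^{2} f(t) sin(pi*t) dt.
Integrating by parts three times (tabular method), an antiderivative of (2*t**3 - 2*t) sin(pi*t) is -2*t**3*cos(pi*t)/pi + 6*t**2*sin(pi*t)/pi**2 + 12*t*cos(pi*t)/pi**3 + 2*t*cos(pi*t)/pi - 2*sin(pi*t)/pi**2 - 12*sin(pi*t)/pi**4; evaluating from 0 to 2: ∫_{0}^{2} (2*t**3 - 2*t) sin(pi*t) dt = (-12/pi + 24/pi**3) - (0) = -12/pi + 24/pi**3.
Hence b_2 = -12/pi + 24/pi**3.

-12/pi + 24/pi**3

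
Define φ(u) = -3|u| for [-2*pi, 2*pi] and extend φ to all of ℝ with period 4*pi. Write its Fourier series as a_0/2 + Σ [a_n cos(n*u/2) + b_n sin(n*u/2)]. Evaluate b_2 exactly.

0

b_2 = (1/(2*pi)) ∫_{-2*pi}^{2*pi} φ(u) sin(u) du.
φ is even and sin(u) is odd, so the integrand is odd over a symmetric interval and the integral vanishes.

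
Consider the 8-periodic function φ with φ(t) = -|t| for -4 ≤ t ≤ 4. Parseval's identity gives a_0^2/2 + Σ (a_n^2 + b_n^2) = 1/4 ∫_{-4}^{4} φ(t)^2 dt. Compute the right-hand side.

32/3

1/4 ∫_{-4}^{4} φ(t)^2 dt = 1/4 · (128/3) = 32/3.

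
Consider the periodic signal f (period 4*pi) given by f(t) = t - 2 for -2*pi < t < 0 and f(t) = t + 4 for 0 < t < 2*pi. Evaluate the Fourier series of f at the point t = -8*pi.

1

t = -8*pi differs from t = 0 by -2 full period(s), and the series is 4*pi-periodic.
At t = 0 the one-sided limits are f(0^-) = -2 and f(0^+) = 4.
By Dirichlet's theorem the series converges to their average, [(-2) + (4)]/2 = 1.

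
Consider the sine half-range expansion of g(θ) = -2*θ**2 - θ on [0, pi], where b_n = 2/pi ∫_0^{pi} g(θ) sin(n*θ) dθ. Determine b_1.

-4*pi - 2 + 16/pi

b_1 = 2/pi ∫_0^{pi} (-2*θ**2 - θ) sin(θ) dθ.
Integrating by parts twice (tabular method), an antiderivative of (-2*θ**2 - θ) sin(θ) is 2*θ**2*cos(θ) - 4*θ*sin(θ) + θ*cos(θ) - sin(θ) - 4*cos(θ); evaluating from 0 to pi: ∫_{0}^{pi} (-2*θ**2 - θ) sin(θ) dθ = (-2*pi**2 - pi + 4) - (-4) = -2*pi**2 - pi + 8.
Hence b_1 = (2/pi)·(-2*pi**2 - pi + 8) = -4*pi - 2 + 16/pi.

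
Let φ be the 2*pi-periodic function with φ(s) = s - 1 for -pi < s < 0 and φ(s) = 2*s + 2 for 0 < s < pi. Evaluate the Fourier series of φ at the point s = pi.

At s = pi the one-sided limits are φ(pi^-) = 2 + 2*pi and φ(pi^+) = -pi - 1.
By Dirichlet's theorem the series converges to their average, [(2 + 2*pi) + (-pi - 1)]/2 = 1/2 + pi/2.

1/2 + pi/2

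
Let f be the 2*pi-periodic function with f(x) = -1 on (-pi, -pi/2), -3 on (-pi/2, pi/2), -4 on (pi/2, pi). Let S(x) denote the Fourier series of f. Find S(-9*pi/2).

-2

x = -9*pi/2 differs from x = -pi/2 by -2 full period(s), and the series is 2*pi-periodic.
At x = -pi/2 the one-sided limits are f(-pi/2^-) = -1 and f(-pi/2^+) = -3.
By Dirichlet's theorem the series converges to their average, [(-1) + (-3)]/2 = -2.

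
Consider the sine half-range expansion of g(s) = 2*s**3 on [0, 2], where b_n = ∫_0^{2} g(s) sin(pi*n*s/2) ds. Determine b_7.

b_7 = ∫_0^{2} (2*s**3) sin(7*pi*s/2) ds.
Integrating by parts three times (tabular method), an antiderivative of (2*s**3) sin(7*pi*s/2) is -4*s**3*cos(7*pi*s/2)/(7*pi) + 24*s**2*sin(7*pi*s/2)/(49*pi**2) + 96*s*cos(7*pi*s/2)/(343*pi**3) - 192*sin(7*pi*s/2)/(2401*pi**4); evaluating from 0 to 2: ∫_{0}^{2} (2*s**3) sin(7*pi*s/2) ds = (32*(-6 + 49*pi**2)/(343*pi**3)) - (0) = 32*(-6 + 49*pi**2)/(343*pi**3).
Hence b_7 = 32*(-6 + 49*pi**2)/(343*pi**3).

32*(-6 + 49*pi**2)/(343*pi**3)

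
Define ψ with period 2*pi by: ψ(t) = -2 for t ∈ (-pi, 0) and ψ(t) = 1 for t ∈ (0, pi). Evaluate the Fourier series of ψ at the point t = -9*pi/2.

-2

t = -9*pi/2 differs from t = -pi/2 by -2 full period(s), and the series is 2*pi-periodic.
ψ is continuous at t = -pi/2 with value -2, so the series converges to -2 there.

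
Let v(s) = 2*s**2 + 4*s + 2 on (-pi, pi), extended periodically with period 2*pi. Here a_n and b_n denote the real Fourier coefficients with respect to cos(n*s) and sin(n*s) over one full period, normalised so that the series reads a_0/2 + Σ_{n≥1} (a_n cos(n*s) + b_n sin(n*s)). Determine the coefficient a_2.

a_2 = 1/pi ∫_{-pi}^{pi} v(s) cos(2*s) ds.
Integrating by parts twice (tabular method), an antiderivative of (2*s**2 + 4*s + 2) cos(2*s) is s**2*sin(2*s) + 2*s*sin(2*s) + s*cos(2*s) + sin(2*s)/2 + cos(2*s); evaluating from -pi to pi: ∫_{-pi}^{pi} (2*s**2 + 4*s + 2) cos(2*s) ds = (1 + pi) - (1 - pi) = 2*pi.
Hence a_2 = (1/pi)·(2*pi) = 2.

2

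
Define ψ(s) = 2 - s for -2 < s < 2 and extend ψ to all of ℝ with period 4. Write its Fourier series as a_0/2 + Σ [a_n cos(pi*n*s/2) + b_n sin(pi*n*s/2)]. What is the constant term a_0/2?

2

a_0 = 1/2 ∫_{-2}^{2} ψ(s) ds = 1/2 · (8) = 4.
So the constant term a_0/2 = 2.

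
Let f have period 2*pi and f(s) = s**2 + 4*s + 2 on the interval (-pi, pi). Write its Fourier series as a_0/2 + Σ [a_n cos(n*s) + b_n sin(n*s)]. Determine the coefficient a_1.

-4

a_1 = 1/pi ∫_{-pi}^{pi} f(s) cos(s) ds.
Integrating by parts twice (tabular method), an antiderivative of (s**2 + 4*s + 2) cos(s) is s**2*sin(s) + 4*s*sin(s) + 2*s*cos(s) + 4*cos(s); evaluating from -pi to pi: ∫_{-pi}^{pi} (s**2 + 4*s + 2) cos(s) ds = (-2*pi - 4) - (-4 + 2*pi) = -4*pi.
Hence a_1 = (1/pi)·(-4*pi) = -4.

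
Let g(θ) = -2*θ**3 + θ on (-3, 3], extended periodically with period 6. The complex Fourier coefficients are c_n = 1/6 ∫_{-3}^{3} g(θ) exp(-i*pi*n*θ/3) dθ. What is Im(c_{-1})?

Since g is real-valued, Im(c_{-1}) = -1/6 ∫_{-3}^{3} g(θ) sin(-pi*θ/3) dθ = b_{1}/2.
g is odd and sin(-pi*θ/3) is odd, so the integrand is even: ∫_{-3}^{3} g(θ) sin(-pi*θ/3) dθ = 2∫_0^{3} g(θ) sin(-pi*θ/3) dθ.
Integrating by parts three times (tabular method), an antiderivative of (-2*θ**3 + θ) sin(-pi*θ/3) is -6*θ**3*cos(pi*θ/3)/pi + 54*θ**2*sin(pi*θ/3)/pi**2 + 3*θ*cos(pi*θ/3)/pi + 324*θ*cos(pi*θ/3)/pi**3 - 972*sin(pi*θ/3)/pi**4 - 9*sin(pi*θ/3)/pi**2; evaluating from 0 to 3: ∫_{0}^{3} (-2*θ**3 + θ) sin(-pi*θ/3) dθ = (-972/pi**3 + 153/pi) - (0) = -972/pi**3 + 153/pi.
So ∫_{-3}^{3} g(θ) sin(-pi*θ/3) dθ = -1944/pi**3 + 306/pi.
Hence Im(c_{-1}) = (-1/6)·(-1944/pi**3 + 306/pi) = -51/pi + 324/pi**3.

-51/pi + 324/pi**3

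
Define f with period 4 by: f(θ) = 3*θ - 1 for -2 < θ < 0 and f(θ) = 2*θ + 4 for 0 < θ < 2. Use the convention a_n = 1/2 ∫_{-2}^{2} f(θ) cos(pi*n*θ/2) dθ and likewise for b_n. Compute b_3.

b_3 = 1/2 ∫_{-2}^{2} f(θ) sin(3*pi*θ/2) dθ.
Split the integral at the breakpoints.
Integrating by parts (boundary term plus one more integral), an antiderivative of (3*θ - 1) sin(3*pi*θ/2) is -2*θ*cos(3*pi*θ/2)/pi + 4*sin(3*pi*θ/2)/(3*pi**2) + 2*cos(3*pi*θ/2)/(3*pi); evaluating from -2 to 0: ∫_{-2}^{0} (3*θ - 1) sin(3*pi*θ/2) dθ = (2/(3*pi)) - (-14/(3*pi)) = 16/(3*pi).
Integrating by parts (boundary term plus one more integral), an antiderivative of (2*θ + 4) sin(3*pi*θ/2) is -4*θ*cos(3*pi*θ/2)/(3*pi) + 8*sin(3*pi*θ/2)/(9*pi**2) - 8*cos(3*pi*θ/2)/(3*pi); evaluating from 0 to 2: ∫_{0}^{2} (2*θ + 4) sin(3*pi*θ/2) dθ = (16/(3*pi)) - (-8/(3*pi)) = 8/pi.
Summing the pieces and multiplying by (1/2) gives b_3 = 20/(3*pi).

20/(3*pi)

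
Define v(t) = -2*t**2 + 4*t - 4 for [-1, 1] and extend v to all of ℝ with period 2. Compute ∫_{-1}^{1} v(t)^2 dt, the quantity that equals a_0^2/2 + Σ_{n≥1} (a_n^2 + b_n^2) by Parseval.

824/15

∫_{-1}^{1} v(t)^2 dt = 824/15.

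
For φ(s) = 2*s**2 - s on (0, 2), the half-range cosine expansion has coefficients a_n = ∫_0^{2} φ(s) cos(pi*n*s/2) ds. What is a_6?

8/(9*pi**2)

a_6 = ∫_0^{2} (2*s**2 - s) cos(3*pi*s) ds.
Integrating by parts twice (tabular method), an antiderivative of (2*s**2 - s) cos(3*pi*s) is 2*s**2*sin(3*pi*s)/(3*pi) - s*sin(3*pi*s)/(3*pi) + 4*s*cos(3*pi*s)/(9*pi**2) - 4*sin(3*pi*s)/(27*pi**3) - cos(3*pi*s)/(9*pi**2); evaluating from 0 to 2: ∫_{0}^{2} (2*s**2 - s) cos(3*pi*s) ds = (7/(9*pi**2)) - (-1/(9*pi**2)) = 8/(9*pi**2).
Hence a_6 = 8/(9*pi**2).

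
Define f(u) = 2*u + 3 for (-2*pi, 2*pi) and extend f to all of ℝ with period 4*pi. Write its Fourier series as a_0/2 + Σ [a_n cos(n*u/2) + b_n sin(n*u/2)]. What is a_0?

6

a_0 = (1/(2*pi)) ∫_{-2*pi}^{2*pi} f(u) du = (1/(2*pi)) · (12*pi) = 6.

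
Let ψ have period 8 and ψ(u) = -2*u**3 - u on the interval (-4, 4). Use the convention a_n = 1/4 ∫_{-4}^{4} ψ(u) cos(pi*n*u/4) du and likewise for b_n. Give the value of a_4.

0

a_4 = 1/4 ∫_{-4}^{4} ψ(u) cos(pi*u) du.
ψ is odd and cos(pi*u) is even, so the integrand is odd over a symmetric interval and the integral vanishes.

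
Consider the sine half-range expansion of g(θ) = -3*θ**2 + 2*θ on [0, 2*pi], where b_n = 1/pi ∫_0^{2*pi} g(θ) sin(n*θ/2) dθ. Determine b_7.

b_7 = 1/pi ∫_0^{2*pi} (-3*θ**2 + 2*θ) sin(7*θ/2) dθ.
Integrating by parts twice (tabular method), an antiderivative of (-3*θ**2 + 2*θ) sin(7*θ/2) is 6*θ**2*cos(7*θ/2)/7 - 24*θ*sin(7*θ/2)/49 - 4*θ*cos(7*θ/2)/7 + 8*sin(7*θ/2)/49 - 48*cos(7*θ/2)/343; evaluating from 0 to 2*pi: ∫_{0}^{2*pi} (-3*θ**2 + 2*θ) sin(7*θ/2) dθ = (-24*pi**2/7 + 48/343 + 8*pi/7) - (-48/343) = -24*pi**2/7 + 96/343 + 8*pi/7.
Hence b_7 = (1/pi)·(-24*pi**2/7 + 96/343 + 8*pi/7) = 8*(-147*pi**2 + 12 + 49*pi)/(343*pi).

8*(-147*pi**2 + 12 + 49*pi)/(343*pi)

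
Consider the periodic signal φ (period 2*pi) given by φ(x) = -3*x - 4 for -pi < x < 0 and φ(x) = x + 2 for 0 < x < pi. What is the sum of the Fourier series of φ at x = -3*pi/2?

x = -3*pi/2 differs from x = pi/2 by -1 full period(s), and the series is 2*pi-periodic.
φ is continuous at x = pi/2 with value pi/2 + 2, so the series converges to pi/2 + 2 there.

pi/2 + 2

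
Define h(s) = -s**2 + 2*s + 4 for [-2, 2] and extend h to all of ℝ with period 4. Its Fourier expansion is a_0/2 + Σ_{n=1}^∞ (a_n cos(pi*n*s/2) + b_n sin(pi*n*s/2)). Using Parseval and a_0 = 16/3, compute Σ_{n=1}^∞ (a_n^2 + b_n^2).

Parseval: a_0^2/2 + Σ_{n≥1} (a_n^2+b_n^2) = 1/2 ∫_{-2}^{2} h(s)^2 ds = 416/15.
Subtract a_0^2/2 = 128/9: Σ (a_n^2+b_n^2) = 608/45.

608/45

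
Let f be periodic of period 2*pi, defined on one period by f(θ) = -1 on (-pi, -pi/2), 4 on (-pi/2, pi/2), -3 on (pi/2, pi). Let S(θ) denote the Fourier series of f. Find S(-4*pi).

4

θ = -4*pi differs from θ = 0 by -2 full period(s), and the series is 2*pi-periodic.
f is continuous at θ = 0 with value 4, so the series converges to 4 there.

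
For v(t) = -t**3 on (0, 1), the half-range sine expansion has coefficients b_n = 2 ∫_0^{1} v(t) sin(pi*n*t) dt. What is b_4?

(-3 + 8*pi**2)/(16*pi**3)

b_4 = 2 ∫_0^{1} (-t**3) sin(4*pi*t) dt.
Integrating by parts three times (tabular method), an antiderivative of (-t**3) sin(4*pi*t) is t**3*cos(4*pi*t)/(4*pi) - 3*t**2*sin(4*pi*t)/(16*pi**2) - 3*t*cos(4*pi*t)/(32*pi**3) + 3*sin(4*pi*t)/(128*pi**4); evaluating from 0 to 1: ∫_{0}^{1} (-t**3) sin(4*pi*t) dt = ((-3 + 8*pi**2)/(32*pi**3)) - (0) = (-3 + 8*pi**2)/(32*pi**3).
Hence b_4 = 2·((-3 + 8*pi**2)/(32*pi**3)) = (-3 + 8*pi**2)/(16*pi**3).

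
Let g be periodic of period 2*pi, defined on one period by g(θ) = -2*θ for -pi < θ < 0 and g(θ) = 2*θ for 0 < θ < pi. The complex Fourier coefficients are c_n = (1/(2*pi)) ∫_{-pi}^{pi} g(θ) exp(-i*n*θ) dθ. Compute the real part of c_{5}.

Since g is real-valued, Re(c_{5}) = (1/(2*pi)) ∫_{-pi}^{pi} g(θ) cos(5*θ) dθ = a_{5}/2.
g is even and cos(5*θ) is even, so the integrand is even: ∫_{-pi}^{pi} g(θ) cos(5*θ) dθ = 2∫_0^{pi} g(θ) cos(5*θ) dθ.
Integrating by parts (boundary term plus one more integral), an antiderivative of (2*θ) cos(5*θ) is 2*θ*sin(5*θ)/5 + 2*cos(5*θ)/25; evaluating from 0 to pi: ∫_{0}^{pi} (2*θ) cos(5*θ) dθ = (-2/25) - (2/25) = -4/25.
So ∫_{-pi}^{pi} g(θ) cos(5*θ) dθ = -8/25.
Hence Re(c_{5}) = (1/(2*pi))·(-8/25) = -4/(25*pi).

-4/(25*pi)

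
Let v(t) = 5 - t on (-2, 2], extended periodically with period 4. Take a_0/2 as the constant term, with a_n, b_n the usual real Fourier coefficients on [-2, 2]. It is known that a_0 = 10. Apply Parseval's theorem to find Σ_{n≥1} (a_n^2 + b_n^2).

8/3

Parseval: a_0^2/2 + Σ_{n≥1} (a_n^2+b_n^2) = 1/2 ∫_{-2}^{2} v(t)^2 dt = 158/3.
Subtract a_0^2/2 = 50: Σ (a_n^2+b_n^2) = 8/3.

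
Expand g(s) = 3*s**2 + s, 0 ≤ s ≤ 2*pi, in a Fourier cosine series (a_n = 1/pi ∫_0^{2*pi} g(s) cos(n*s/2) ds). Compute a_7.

8*(-6*pi - 1)/(49*pi)

a_7 = 1/pi ∫_0^{2*pi} (3*s**2 + s) cos(7*s/2) ds.
Integrating by parts twice (tabular method), an antiderivative of (3*s**2 + s) cos(7*s/2) is 6*s**2*sin(7*s/2)/7 + 2*s*sin(7*s/2)/7 + 24*s*cos(7*s/2)/49 - 48*sin(7*s/2)/343 + 4*cos(7*s/2)/49; evaluating from 0 to 2*pi: ∫_{0}^{2*pi} (3*s**2 + s) cos(7*s/2) ds = (-48*pi/49 - 4/49) - (4/49) = -48*pi/49 - 8/49.
Hence a_7 = (1/pi)·(-48*pi/49 - 8/49) = 8*(-6*pi - 1)/(49*pi).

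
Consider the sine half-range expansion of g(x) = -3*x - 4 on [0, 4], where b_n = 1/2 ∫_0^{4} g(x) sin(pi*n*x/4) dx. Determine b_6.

b_6 = 1/2 ∫_0^{4} (-3*x - 4) sin(3*pi*x/2) dx.
Integrating by parts (boundary term plus one more integral), an antiderivative of (-3*x - 4) sin(3*pi*x/2) is 2*x*cos(3*pi*x/2)/pi - 4*sin(3*pi*x/2)/(3*pi**2) + 8*cos(3*pi*x/2)/(3*pi); evaluating from 0 to 4: ∫_{0}^{4} (-3*x - 4) sin(3*pi*x/2) dx = (32/(3*pi)) - (8/(3*pi)) = 8/pi.
Hence b_6 = (1/2)·(8/pi) = 4/pi.

4/pi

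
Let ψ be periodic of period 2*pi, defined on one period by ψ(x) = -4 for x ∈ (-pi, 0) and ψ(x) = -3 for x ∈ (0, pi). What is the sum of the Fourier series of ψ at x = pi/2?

ψ is continuous at x = pi/2 with value -3, so the series converges to -3 there.

-3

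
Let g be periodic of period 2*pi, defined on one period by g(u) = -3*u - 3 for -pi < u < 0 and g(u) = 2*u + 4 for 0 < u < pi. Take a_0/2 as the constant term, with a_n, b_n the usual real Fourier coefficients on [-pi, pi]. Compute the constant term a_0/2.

a_0 = 1/pi ∫_{-pi}^{pi} g(u) du = 1/pi · (pi*(2 + 5*pi)/2) = 1 + 5*pi/2.
So the constant term a_0/2 = 1/2 + 5*pi/4.

1/2 + 5*pi/4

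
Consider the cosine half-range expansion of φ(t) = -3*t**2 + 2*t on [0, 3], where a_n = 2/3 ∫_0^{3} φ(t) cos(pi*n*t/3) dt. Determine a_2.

a_2 = 2/3 ∫_0^{3} (-3*t**2 + 2*t) cos(2*pi*t/3) dt.
Integrating by parts twice (tabular method), an antiderivative of (-3*t**2 + 2*t) cos(2*pi*t/3) is -9*t**2*sin(2*pi*t/3)/(2*pi) + 3*t*sin(2*pi*t/3)/pi - 27*t*cos(2*pi*t/3)/(2*pi**2) + 81*sin(2*pi*t/3)/(4*pi**3) + 9*cos(2*pi*t/3)/(2*pi**2); evaluating from 0 to 3: ∫_{0}^{3} (-3*t**2 + 2*t) cos(2*pi*t/3) dt = (-36/pi**2) - (9/(2*pi**2)) = -81/(2*pi**2).
Hence a_2 = (2/3)·(-81/(2*pi**2)) = -27/pi**2.

-27/pi**2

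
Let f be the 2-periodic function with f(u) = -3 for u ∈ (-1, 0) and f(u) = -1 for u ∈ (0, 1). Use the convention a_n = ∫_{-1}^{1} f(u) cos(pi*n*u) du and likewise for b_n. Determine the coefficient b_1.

b_1 = ∫_{-1}^{1} f(u) sin(pi*u) du.
Split the integral at the breakpoints.
Directly, an antiderivative of (-3) sin(pi*u) is 3*cos(pi*u)/pi; evaluating from -1 to 0: ∫_{-1}^{0} (-3) sin(pi*u) du = (3/pi) - (-3/pi) = 6/pi.
Directly, an antiderivative of (-1) sin(pi*u) is cos(pi*u)/pi; evaluating from 0 to 1: ∫_{0}^{1} (-1) sin(pi*u) du = (-1/pi) - (1/pi) = -2/pi.
Summing the pieces gives b_1 = 4/pi.

4/pi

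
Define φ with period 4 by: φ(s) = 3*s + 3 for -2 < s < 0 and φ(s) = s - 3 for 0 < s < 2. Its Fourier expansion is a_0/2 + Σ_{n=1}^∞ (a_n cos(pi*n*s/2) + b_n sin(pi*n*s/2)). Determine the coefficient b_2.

b_2 = 1/2 ∫_{-2}^{2} φ(s) sin(pi*s) ds.
Split the integral at the breakpoints.
Integrating by parts (boundary term plus one more integral), an antiderivative of (3*s + 3) sin(pi*s) is -3*s*cos(pi*s)/pi + 3*sin(pi*s)/pi**2 - 3*cos(pi*s)/pi; evaluating from -2 to 0: ∫_{-2}^{0} (3*s + 3) sin(pi*s) ds = (-3/pi) - (3/pi) = -6/pi.
Integrating by parts (boundary term plus one more integral), an antiderivative of (s - 3) sin(pi*s) is -s*cos(pi*s)/pi + sin(pi*s)/pi**2 + 3*cos(pi*s)/pi; evaluating from 0 to 2: ∫_{0}^{2} (s - 3) sin(pi*s) ds = (1/pi) - (3/pi) = -2/pi.
Summing the pieces and multiplying by (1/2) gives b_2 = -4/pi.

-4/pi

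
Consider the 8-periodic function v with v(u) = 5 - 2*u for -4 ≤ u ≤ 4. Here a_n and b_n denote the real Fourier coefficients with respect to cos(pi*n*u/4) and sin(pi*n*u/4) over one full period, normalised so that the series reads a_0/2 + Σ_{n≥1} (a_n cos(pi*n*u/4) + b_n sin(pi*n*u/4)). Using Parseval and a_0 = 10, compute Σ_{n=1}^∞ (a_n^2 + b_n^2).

128/3

Parseval: a_0^2/2 + Σ_{n≥1} (a_n^2+b_n^2) = 1/4 ∫_{-4}^{4} v(u)^2 du = 278/3.
Subtract a_0^2/2 = 50: Σ (a_n^2+b_n^2) = 128/3.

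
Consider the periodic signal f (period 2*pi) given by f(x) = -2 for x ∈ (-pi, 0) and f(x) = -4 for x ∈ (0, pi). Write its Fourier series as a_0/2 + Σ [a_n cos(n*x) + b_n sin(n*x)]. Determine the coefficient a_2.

0

a_2 = 1/pi ∫_{-pi}^{pi} f(x) cos(2*x) dx.
Split the integral at the breakpoints.
Directly, an antiderivative of (-2) cos(2*x) is -sin(2*x); evaluating from -pi to 0: ∫_{-pi}^{0} (-2) cos(2*x) dx = (0) - (0) = 0.
Directly, an antiderivative of (-4) cos(2*x) is -2*sin(2*x); evaluating from 0 to pi: ∫_{0}^{pi} (-4) cos(2*x) dx = (0) - (0) = 0.
Summing the pieces and multiplying by (1/pi) gives a_2 = 0.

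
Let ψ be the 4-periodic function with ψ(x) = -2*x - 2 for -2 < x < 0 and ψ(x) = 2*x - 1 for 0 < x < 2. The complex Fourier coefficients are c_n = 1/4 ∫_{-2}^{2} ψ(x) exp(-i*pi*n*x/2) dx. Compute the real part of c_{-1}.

Since ψ is real-valued, Re(c_{-1}) = 1/4 ∫_{-2}^{2} ψ(x) cos(-pi*x/2) dx = a_{1}/2.
Split the integral at the breakpoints.
Integrating by parts (boundary term plus one more integral), an antiderivative of (-2*x - 2) cos(-pi*x/2) is -4*x*sin(pi*x/2)/pi - 4*sin(pi*x/2)/pi - 8*cos(pi*x/2)/pi**2; evaluating from -2 to 0: ∫_{-2}^{0} (-2*x - 2) cos(-pi*x/2) dx = (-8/pi**2) - (8/pi**2) = -16/pi**2.
Integrating by parts (boundary term plus one more integral), an antiderivative of (2*x - 1) cos(-pi*x/2) is 4*x*sin(pi*x/2)/pi - 2*sin(pi*x/2)/pi + 8*cos(pi*x/2)/pi**2; evaluating from 0 to 2: ∫_{0}^{2} (2*x - 1) cos(-pi*x/2) dx = (-8/pi**2) - (8/pi**2) = -16/pi**2.
So ∫_{-2}^{2} ψ(x) cos(-pi*x/2) dx = -32/pi**2.
Hence Re(c_{-1}) = (1/4)·(-32/pi**2) = -8/pi**2.

-8/pi**2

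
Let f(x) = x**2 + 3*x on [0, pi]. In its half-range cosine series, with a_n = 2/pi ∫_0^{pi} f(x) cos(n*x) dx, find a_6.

1/9

a_6 = 2/pi ∫_0^{pi} (x**2 + 3*x) cos(6*x) dx.
Integrating by parts twice (tabular method), an antiderivative of (x**2 + 3*x) cos(6*x) is x**2*sin(6*x)/6 + x*sin(6*x)/2 + x*cos(6*x)/18 - sin(6*x)/108 + cos(6*x)/12; evaluating from 0 to pi: ∫_{0}^{pi} (x**2 + 3*x) cos(6*x) dx = (1/12 + pi/18) - (1/12) = pi/18.
Hence a_6 = (2/pi)·(pi/18) = 1/9.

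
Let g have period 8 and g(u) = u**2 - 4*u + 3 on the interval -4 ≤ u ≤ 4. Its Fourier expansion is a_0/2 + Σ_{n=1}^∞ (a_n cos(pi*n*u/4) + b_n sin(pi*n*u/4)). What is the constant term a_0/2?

25/3

a_0 = 1/4 ∫_{-4}^{4} g(u) du = 1/4 · (200/3) = 50/3.
So the constant term a_0/2 = 25/3.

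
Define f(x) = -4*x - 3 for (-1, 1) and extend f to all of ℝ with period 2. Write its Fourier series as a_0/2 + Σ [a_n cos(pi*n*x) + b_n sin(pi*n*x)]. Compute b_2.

b_2 = ∫_{-1}^{1} f(x) sin(2*pi*x) dx.
Integrating by parts (boundary term plus one more integral), an antiderivative of (-4*x - 3) sin(2*pi*x) is 2*x*cos(2*pi*x)/pi - sin(2*pi*x)/pi**2 + 3*cos(2*pi*x)/(2*pi); evaluating from -1 to 1: ∫_{-1}^{1} (-4*x - 3) sin(2*pi*x) dx = (7/(2*pi)) - (-1/(2*pi)) = 4/pi.
Hence b_2 = 4/pi.

4/pi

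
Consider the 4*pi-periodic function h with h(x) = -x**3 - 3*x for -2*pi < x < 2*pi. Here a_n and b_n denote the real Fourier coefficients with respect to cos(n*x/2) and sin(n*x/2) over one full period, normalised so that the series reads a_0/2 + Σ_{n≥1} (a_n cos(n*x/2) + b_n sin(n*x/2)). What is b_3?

b_3 = (1/(2*pi)) ∫_{-2*pi}^{2*pi} h(x) sin(3*x/2) dx.
h is odd and sin(3*x/2) is odd, so the integrand is even and b_3 = 1/pi ∫_0^{2*pi} h(x) sin(3*x/2) dx.
Integrating by parts three times (tabular method), an antiderivative of (-x**3 - 3*x) sin(3*x/2) is 2*x**3*cos(3*x/2)/3 - 4*x**2*sin(3*x/2)/3 + 2*x*cos(3*x/2)/9 - 4*sin(3*x/2)/27; evaluating from 0 to 2*pi: ∫_{0}^{2*pi} (-x**3 - 3*x) sin(3*x/2) dx = (-4*pi*(1 + 12*pi**2)/9) - (0) = -4*pi*(1 + 12*pi**2)/9.
Hence b_3 = (1/pi)·(-4*pi*(1 + 12*pi**2)/9) = -16*pi**2/3 - 4/9.

-16*pi**2/3 - 4/9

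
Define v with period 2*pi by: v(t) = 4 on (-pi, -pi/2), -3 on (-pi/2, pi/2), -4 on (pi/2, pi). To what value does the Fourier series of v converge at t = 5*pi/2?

t = 5*pi/2 differs from t = pi/2 by 1 full period(s), and the series is 2*pi-periodic.
At t = pi/2 the one-sided limits are v(pi/2^-) = -3 and v(pi/2^+) = -4.
By Dirichlet's theorem the series converges to their average, [(-3) + (-4)]/2 = -7/2.

-7/2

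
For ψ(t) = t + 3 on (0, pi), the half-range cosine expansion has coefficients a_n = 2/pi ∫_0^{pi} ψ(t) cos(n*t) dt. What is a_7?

-4/(49*pi)

a_7 = 2/pi ∫_0^{pi} (t + 3) cos(7*t) dt.
Integrating by parts (boundary term plus one more integral), an antiderivative of (t + 3) cos(7*t) is t*sin(7*t)/7 + 3*sin(7*t)/7 + cos(7*t)/49; evaluating from 0 to pi: ∫_{0}^{pi} (t + 3) cos(7*t) dt = (-1/49) - (1/49) = -2/49.
Hence a_7 = (2/pi)·(-2/49) = -4/(49*pi).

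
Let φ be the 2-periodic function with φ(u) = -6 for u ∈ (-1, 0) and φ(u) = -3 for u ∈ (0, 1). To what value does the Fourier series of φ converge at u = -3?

-9/2

u = -3 differs from u = 1 by -2 full period(s), and the series is 2-periodic.
At u = 1 the one-sided limits are φ(1^-) = -3 and φ(1^+) = -6.
By Dirichlet's theorem the series converges to their average, [(-3) + (-6)]/2 = -9/2.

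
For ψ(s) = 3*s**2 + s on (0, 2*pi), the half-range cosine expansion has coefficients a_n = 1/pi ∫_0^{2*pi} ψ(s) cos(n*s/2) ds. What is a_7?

8*(-6*pi - 1)/(49*pi)

a_7 = 1/pi ∫_0^{2*pi} (3*s**2 + s) cos(7*s/2) ds.
Integrating by parts twice (tabular method), an antiderivative of (3*s**2 + s) cos(7*s/2) is 6*s**2*sin(7*s/2)/7 + 2*s*sin(7*s/2)/7 + 24*s*cos(7*s/2)/49 - 48*sin(7*s/2)/343 + 4*cos(7*s/2)/49; evaluating from 0 to 2*pi: ∫_{0}^{2*pi} (3*s**2 + s) cos(7*s/2) ds = (-48*pi/49 - 4/49) - (4/49) = -48*pi/49 - 8/49.
Hence a_7 = (1/pi)·(-48*pi/49 - 8/49) = 8*(-6*pi - 1)/(49*pi).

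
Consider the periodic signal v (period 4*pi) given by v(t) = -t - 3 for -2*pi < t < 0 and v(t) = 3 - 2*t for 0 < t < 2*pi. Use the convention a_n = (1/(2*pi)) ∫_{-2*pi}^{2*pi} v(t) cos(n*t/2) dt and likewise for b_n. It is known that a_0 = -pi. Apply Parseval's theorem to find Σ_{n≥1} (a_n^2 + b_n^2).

Parseval: a_0^2/2 + Σ_{n≥1} (a_n^2+b_n^2) = (1/(2*pi)) ∫_{-2*pi}^{2*pi} v(t)^2 dt = -18*pi + 18 + 20*pi**2/3.
Subtract a_0^2/2 = pi**2/2: Σ (a_n^2+b_n^2) = -18*pi + 18 + 37*pi**2/6.

-18*pi + 18 + 37*pi**2/6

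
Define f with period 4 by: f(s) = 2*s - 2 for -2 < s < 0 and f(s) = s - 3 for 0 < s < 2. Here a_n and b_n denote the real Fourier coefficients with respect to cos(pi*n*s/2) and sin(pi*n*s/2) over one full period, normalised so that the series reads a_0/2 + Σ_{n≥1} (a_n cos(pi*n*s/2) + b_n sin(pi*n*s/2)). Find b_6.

-1/pi

b_6 = 1/2 ∫_{-2}^{2} f(s) sin(3*pi*s) ds.
Split the integral at the breakpoints.
Integrating by parts (boundary term plus one more integral), an antiderivative of (2*s - 2) sin(3*pi*s) is -2*s*cos(3*pi*s)/(3*pi) + 2*sin(3*pi*s)/(9*pi**2) + 2*cos(3*pi*s)/(3*pi); evaluating from -2 to 0: ∫_{-2}^{0} (2*s - 2) sin(3*pi*s) ds = (2/(3*pi)) - (2/pi) = -4/(3*pi).
Integrating by parts (boundary term plus one more integral), an antiderivative of (s - 3) sin(3*pi*s) is -s*cos(3*pi*s)/(3*pi) + sin(3*pi*s)/(9*pi**2) + cos(3*pi*s)/pi; evaluating from 0 to 2: ∫_{0}^{2} (s - 3) sin(3*pi*s) ds = (1/(3*pi)) - (1/pi) = -2/(3*pi).
Summing the pieces and multiplying by (1/2) gives b_6 = -1/pi.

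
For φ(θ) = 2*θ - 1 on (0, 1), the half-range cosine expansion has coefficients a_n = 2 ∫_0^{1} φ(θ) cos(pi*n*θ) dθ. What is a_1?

-8/pi**2

a_1 = 2 ∫_0^{1} (2*θ - 1) cos(pi*θ) dθ.
Integrating by parts (boundary term plus one more integral), an antiderivative of (2*θ - 1) cos(pi*θ) is 2*θ*sin(pi*θ)/pi - sin(pi*θ)/pi + 2*cos(pi*θ)/pi**2; evaluating from 0 to 1: ∫_{0}^{1} (2*θ - 1) cos(pi*θ) dθ = (-2/pi**2) - (2/pi**2) = -4/pi**2.
Hence a_1 = 2·(-4/pi**2) = -8/pi**2.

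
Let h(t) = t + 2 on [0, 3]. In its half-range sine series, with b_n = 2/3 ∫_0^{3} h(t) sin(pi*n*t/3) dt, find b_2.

b_2 = 2/3 ∫_0^{3} (t + 2) sin(2*pi*t/3) dt.
Integrating by parts (boundary term plus one more integral), an antiderivative of (t + 2) sin(2*pi*t/3) is -3*t*cos(2*pi*t/3)/(2*pi) + 9*sin(2*pi*t/3)/(4*pi**2) - 3*cos(2*pi*t/3)/pi; evaluating from 0 to 3: ∫_{0}^{3} (t + 2) sin(2*pi*t/3) dt = (-15/(2*pi)) - (-3/pi) = -9/(2*pi).
Hence b_2 = (2/3)·(-9/(2*pi)) = -3/pi.

-3/pi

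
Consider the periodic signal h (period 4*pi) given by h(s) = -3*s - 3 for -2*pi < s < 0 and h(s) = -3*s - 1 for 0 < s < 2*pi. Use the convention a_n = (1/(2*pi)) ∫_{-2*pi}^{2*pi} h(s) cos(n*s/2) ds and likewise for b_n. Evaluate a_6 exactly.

a_6 = (1/(2*pi)) ∫_{-2*pi}^{2*pi} h(s) cos(3*s) ds.
Split the integral at the breakpoints.
Integrating by parts (boundary term plus one more integral), an antiderivative of (-3*s - 3) cos(3*s) is -s*sin(3*s) - sin(3*s) - cos(3*s)/3; evaluating from -2*pi to 0: ∫_{-2*pi}^{0} (-3*s - 3) cos(3*s) ds = (-1/3) - (-1/3) = 0.
Integrating by parts (boundary term plus one more integral), an antiderivative of (-3*s - 1) cos(3*s) is -s*sin(3*s) - sin(3*s)/3 - cos(3*s)/3; evaluating from 0 to 2*pi: ∫_{0}^{2*pi} (-3*s - 1) cos(3*s) ds = (-1/3) - (-1/3) = 0.
Summing the pieces and multiplying by (1/(2*pi)) gives a_6 = 0.

0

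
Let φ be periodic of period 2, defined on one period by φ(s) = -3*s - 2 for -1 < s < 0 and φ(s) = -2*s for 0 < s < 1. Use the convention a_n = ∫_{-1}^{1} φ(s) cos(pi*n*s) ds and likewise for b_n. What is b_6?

5/(6*pi)

b_6 = ∫_{-1}^{1} φ(s) sin(6*pi*s) ds.
Split the integral at the breakpoints.
Integrating by parts (boundary term plus one more integral), an antiderivative of (-3*s - 2) sin(6*pi*s) is s*cos(6*pi*s)/(2*pi) - sin(6*pi*s)/(12*pi**2) + cos(6*pi*s)/(3*pi); evaluating from -1 to 0: ∫_{-1}^{0} (-3*s - 2) sin(6*pi*s) ds = (1/(3*pi)) - (-1/(6*pi)) = 1/(2*pi).
Integrating by parts (boundary term plus one more integral), an antiderivative of (-2*s) sin(6*pi*s) is s*cos(6*pi*s)/(3*pi) - sin(6*pi*s)/(18*pi**2); evaluating from 0 to 1: ∫_{0}^{1} (-2*s) sin(6*pi*s) ds = (1/(3*pi)) - (0) = 1/(3*pi).
Summing the pieces gives b_6 = 5/(6*pi).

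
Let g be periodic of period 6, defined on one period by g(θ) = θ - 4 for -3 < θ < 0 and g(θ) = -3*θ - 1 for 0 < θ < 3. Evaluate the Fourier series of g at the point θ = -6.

-5/2

θ = -6 differs from θ = 0 by -1 full period(s), and the series is 6-periodic.
At θ = 0 the one-sided limits are g(0^-) = -4 and g(0^+) = -1.
By Dirichlet's theorem the series converges to their average, [(-4) + (-1)]/2 = -5/2.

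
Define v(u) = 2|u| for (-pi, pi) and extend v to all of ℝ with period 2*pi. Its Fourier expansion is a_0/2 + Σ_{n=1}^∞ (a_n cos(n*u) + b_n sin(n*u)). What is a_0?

a_0 = 1/pi ∫_{-pi}^{pi} v(u) du = 1/pi · (2*pi**2) = 2*pi.

2*pi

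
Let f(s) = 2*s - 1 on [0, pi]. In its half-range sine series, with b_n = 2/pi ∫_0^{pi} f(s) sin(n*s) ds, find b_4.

b_4 = 2/pi ∫_0^{pi} (2*s - 1) sin(4*s) ds.
Integrating by parts (boundary term plus one more integral), an antiderivative of (2*s - 1) sin(4*s) is -s*cos(4*s)/2 + sin(4*s)/8 + cos(4*s)/4; evaluating from 0 to pi: ∫_{0}^{pi} (2*s - 1) sin(4*s) ds = (1/4 - pi/2) - (1/4) = -pi/2.
Hence b_4 = (2/pi)·(-pi/2) = -1.

-1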